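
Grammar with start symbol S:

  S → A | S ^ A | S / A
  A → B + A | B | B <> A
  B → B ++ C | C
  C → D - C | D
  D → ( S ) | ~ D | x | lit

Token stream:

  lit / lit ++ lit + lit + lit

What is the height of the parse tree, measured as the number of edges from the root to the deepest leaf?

7

[S [S [A [B [C [D lit]]]]] / [A [B [B [C [D lit]]] ++ [C [D lit]]] + [A [B [C [D lit]]] + [A [B [C [D lit]]]]]]]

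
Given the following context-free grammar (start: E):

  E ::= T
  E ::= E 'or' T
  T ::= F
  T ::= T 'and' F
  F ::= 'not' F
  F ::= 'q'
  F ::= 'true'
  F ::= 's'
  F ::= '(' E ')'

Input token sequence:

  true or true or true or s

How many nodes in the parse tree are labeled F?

[E [E [E [E [T [F true]]] or [T [F true]]] or [T [F true]]] or [T [F s]]]

4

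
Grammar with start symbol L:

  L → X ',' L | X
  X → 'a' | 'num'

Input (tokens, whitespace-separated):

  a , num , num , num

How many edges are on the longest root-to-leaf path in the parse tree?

[L [X a] , [L [X num] , [L [X num] , [L [X num]]]]]

5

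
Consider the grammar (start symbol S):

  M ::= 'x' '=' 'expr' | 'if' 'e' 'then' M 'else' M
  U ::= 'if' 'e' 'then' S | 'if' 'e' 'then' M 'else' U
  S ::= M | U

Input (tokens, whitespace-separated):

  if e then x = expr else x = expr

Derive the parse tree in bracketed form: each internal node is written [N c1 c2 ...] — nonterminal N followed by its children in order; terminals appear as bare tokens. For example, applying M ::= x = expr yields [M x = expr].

[S [M if e then [M x = expr] else [M x = expr]]]

S
M
if e then M else M
if e then x = expr else M
if e then x = expr else x = expr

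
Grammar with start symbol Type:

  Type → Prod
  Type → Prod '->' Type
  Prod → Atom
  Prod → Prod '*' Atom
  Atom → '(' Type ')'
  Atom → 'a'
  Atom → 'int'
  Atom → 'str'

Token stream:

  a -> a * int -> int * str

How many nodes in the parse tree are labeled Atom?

[Type [Prod [Atom a]] -> [Type [Prod [Prod [Atom a]] * [Atom int]] -> [Type [Prod [Prod [Atom int]] * [Atom str]]]]]

5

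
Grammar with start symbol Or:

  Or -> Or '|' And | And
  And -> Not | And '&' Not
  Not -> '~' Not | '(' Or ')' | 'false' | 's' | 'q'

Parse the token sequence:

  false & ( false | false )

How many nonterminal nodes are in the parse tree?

[Or [And [And [Not false]] & [Not ( [Or [Or [And [Not false]]] | [And [Not false]]] )]]]

11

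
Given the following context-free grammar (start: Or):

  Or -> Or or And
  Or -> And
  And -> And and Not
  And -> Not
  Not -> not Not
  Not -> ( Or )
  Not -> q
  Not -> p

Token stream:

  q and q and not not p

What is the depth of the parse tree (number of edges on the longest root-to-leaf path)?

[Or [And [And [And [Not q]] and [Not q]] and [Not not [Not not [Not p]]]]]

5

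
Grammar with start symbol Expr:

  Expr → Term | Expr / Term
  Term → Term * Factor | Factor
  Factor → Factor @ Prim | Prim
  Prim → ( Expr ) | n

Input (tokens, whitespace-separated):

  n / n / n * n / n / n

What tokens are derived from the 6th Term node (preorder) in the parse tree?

n

[Expr [Expr [Expr [Expr [Expr [Term [Factor [Prim n]]]] / [Term [Factor [Prim n]]]] / [Term [Term [Factor [Prim n]]] * [Factor [Prim n]]]] / [Term [Factor [Prim n]]]] / [Term [Factor [Prim n]]]]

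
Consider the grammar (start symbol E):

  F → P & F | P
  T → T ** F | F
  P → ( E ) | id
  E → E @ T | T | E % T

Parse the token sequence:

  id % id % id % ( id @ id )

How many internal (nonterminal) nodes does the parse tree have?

[E [E [E [E [T [F [P id]]]] % [T [F [P id]]]] % [T [F [P id]]]] % [T [F [P ( [E [E [T [F [P id]]]] @ [T [F [P id]]]] )]]]]

24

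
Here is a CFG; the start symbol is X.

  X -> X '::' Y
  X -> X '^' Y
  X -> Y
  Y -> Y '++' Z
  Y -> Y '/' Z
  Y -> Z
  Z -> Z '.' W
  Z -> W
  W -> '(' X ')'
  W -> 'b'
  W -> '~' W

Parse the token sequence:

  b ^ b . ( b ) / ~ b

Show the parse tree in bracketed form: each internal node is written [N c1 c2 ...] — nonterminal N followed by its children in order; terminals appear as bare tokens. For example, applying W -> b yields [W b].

X
X ^ Y
Y ^ Y
Z ^ Y
W ^ Y
b ^ Y
b ^ Y / Z
b ^ Z / Z
b ^ Z . W / Z
b ^ W . W / Z
b ^ b . W / Z
b ^ b . ( X ) / Z
b ^ b . ( Y ) / Z
b ^ b . ( Z ) / Z
b ^ b . ( W ) / Z
b ^ b . ( b ) / Z
b ^ b . ( b ) / W
b ^ b . ( b ) / ~ W
b ^ b . ( b ) / ~ b

[X [X [Y [Z [W b]]]] ^ [Y [Y [Z [Z [W b]] . [W ( [X [Y [Z [W b]]]] )]]] / [Z [W ~ [W b]]]]]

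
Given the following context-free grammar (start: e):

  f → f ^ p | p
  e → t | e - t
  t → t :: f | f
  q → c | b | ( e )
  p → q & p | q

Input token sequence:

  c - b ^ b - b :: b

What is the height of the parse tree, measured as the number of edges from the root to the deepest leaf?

7

[e [e [e [t [f [p [q c]]]]] - [t [f [f [p [q b]]] ^ [p [q b]]]]] - [t [t [f [p [q b]]]] :: [f [p [q b]]]]]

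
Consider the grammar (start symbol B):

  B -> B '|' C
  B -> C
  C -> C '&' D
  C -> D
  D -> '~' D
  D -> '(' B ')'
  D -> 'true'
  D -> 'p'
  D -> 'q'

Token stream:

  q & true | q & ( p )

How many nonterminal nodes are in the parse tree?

13

[B [B [C [C [D q]] & [D true]]] | [C [C [D q]] & [D ( [B [C [D p]]] )]]]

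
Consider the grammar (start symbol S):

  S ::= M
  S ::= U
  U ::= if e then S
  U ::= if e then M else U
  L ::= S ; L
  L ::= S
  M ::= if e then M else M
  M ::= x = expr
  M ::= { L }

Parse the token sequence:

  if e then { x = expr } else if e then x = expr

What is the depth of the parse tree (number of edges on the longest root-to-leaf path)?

[S [U if e then [M { [L [S [M x = expr]]] }] else [U if e then [S [M x = expr]]]]]

6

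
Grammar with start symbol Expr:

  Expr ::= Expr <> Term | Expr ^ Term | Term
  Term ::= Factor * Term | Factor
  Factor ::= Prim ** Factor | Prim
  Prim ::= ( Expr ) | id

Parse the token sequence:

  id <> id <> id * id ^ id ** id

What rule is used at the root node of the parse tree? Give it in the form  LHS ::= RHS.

[Expr [Expr [Expr [Expr [Term [Factor [Prim id]]]] <> [Term [Factor [Prim id]]]] <> [Term [Factor [Prim id]] * [Term [Factor [Prim id]]]]] ^ [Term [Factor [Prim id] ** [Factor [Prim id]]]]]

Expr ::= Expr ^ Term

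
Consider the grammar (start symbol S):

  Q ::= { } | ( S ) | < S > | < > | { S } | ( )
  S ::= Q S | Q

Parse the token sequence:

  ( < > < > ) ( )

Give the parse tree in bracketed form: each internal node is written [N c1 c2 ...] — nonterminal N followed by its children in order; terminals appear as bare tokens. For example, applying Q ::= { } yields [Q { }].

S
Q S
( S ) S
( Q S ) S
( < > S ) S
( < > Q ) S
( < > < > ) S
( < > < > ) Q
( < > < > ) ( )

[S [Q ( [S [Q < >] [S [Q < >]]] )] [S [Q ( )]]]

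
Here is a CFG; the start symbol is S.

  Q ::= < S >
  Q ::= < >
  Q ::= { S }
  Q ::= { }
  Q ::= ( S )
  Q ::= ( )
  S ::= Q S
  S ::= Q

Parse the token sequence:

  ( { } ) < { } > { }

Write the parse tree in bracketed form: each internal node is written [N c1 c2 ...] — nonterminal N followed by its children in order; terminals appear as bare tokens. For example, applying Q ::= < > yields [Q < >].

S
Q S
( S ) S
( Q ) S
( { } ) S
( { } ) Q S
( { } ) < S > S
( { } ) < Q > S
( { } ) < { } > S
( { } ) < { } > Q
( { } ) < { } > { }

[S [Q ( [S [Q { }]] )] [S [Q < [S [Q { }]] >] [S [Q { }]]]]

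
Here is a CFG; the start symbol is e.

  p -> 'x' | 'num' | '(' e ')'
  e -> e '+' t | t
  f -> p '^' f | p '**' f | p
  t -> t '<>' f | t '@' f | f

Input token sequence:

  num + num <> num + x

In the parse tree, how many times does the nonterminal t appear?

[e [e [e [t [f [p num]]]] + [t [t [f [p num]]] <> [f [p num]]]] + [t [f [p x]]]]

4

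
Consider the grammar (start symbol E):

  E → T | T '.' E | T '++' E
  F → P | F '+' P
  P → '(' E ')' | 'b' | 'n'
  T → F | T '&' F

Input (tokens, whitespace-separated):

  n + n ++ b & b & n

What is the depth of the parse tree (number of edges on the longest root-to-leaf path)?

[E [T [F [F [P n]] + [P n]]] ++ [E [T [T [T [F [P b]]] & [F [P b]]] & [F [P n]]]]]

7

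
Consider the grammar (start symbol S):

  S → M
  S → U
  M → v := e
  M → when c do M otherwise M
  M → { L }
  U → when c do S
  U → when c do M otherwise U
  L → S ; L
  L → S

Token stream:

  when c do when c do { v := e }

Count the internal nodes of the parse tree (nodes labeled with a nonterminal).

[S [U when c do [S [U when c do [S [M { [L [S [M v := e]]] }]]]]]]

9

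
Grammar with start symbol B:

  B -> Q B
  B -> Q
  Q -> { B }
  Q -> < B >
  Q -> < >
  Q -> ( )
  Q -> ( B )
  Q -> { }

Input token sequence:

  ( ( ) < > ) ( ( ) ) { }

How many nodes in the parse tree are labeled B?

[B [Q ( [B [Q ( )] [B [Q < >]]] )] [B [Q ( [B [Q ( )]] )] [B [Q { }]]]]

6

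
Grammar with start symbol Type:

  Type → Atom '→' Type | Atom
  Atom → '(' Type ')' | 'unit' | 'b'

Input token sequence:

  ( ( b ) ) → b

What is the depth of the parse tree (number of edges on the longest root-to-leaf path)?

6

[Type [Atom ( [Type [Atom ( [Type [Atom b]] )]] )] → [Type [Atom b]]]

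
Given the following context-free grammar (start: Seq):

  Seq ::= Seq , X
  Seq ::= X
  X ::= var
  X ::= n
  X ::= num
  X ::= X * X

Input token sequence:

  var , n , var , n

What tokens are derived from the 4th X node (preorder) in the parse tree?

[Seq [Seq [Seq [Seq [X var]] , [X n]] , [X var]] , [X n]]

n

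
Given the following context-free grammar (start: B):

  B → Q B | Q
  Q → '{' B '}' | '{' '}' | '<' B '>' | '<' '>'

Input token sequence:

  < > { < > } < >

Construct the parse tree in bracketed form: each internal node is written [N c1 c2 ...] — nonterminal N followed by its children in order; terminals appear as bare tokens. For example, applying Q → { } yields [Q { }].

[B [Q < >] [B [Q { [B [Q < >]] }] [B [Q < >]]]]

B
Q B
< > B
< > Q B
< > { B } B
< > { Q } B
< > { < > } B
< > { < > } Q
< > { < > } < >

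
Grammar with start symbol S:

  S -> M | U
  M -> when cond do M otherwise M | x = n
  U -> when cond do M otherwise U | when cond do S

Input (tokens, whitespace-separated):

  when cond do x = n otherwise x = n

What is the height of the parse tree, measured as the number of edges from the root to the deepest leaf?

[S [M when cond do [M x = n] otherwise [M x = n]]]

3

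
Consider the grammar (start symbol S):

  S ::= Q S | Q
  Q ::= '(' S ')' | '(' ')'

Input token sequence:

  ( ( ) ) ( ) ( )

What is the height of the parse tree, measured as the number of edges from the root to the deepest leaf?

4

[S [Q ( [S [Q ( )]] )] [S [Q ( )] [S [Q ( )]]]]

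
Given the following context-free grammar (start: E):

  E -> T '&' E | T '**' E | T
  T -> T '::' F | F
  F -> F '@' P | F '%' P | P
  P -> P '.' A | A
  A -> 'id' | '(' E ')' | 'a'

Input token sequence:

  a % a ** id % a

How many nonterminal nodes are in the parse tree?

16

[E [T [F [F [P [A a]]] % [P [A a]]]] ** [E [T [F [F [P [A id]]] % [P [A a]]]]]]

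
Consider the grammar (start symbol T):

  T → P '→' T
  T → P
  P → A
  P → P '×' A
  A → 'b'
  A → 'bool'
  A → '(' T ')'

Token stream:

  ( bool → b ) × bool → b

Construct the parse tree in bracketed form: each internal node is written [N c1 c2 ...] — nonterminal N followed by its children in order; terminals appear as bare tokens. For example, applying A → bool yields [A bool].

T
P → T
P × A → T
A × A → T
( T ) × A → T
( P → T ) × A → T
( A → T ) × A → T
( bool → T ) × A → T
( bool → P ) × A → T
( bool → A ) × A → T
( bool → b ) × A → T
( bool → b ) × bool → T
( bool → b ) × bool → P
( bool → b ) × bool → A
( bool → b ) × bool → b

[T [P [P [A ( [T [P [A bool]] → [T [P [A b]]]] )]] × [A bool]] → [T [P [A b]]]]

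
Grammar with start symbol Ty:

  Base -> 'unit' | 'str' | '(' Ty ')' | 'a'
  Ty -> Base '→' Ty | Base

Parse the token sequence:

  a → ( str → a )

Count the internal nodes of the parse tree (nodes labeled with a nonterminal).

8

[Ty [Base a] → [Ty [Base ( [Ty [Base str] → [Ty [Base a]]] )]]]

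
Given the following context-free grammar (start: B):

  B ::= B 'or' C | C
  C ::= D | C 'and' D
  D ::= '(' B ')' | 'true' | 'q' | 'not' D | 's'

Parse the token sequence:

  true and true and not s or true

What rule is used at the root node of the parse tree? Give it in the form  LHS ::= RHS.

[B [B [C [C [C [D true]] and [D true]] and [D not [D s]]]] or [C [D true]]]

B ::= B 'or' C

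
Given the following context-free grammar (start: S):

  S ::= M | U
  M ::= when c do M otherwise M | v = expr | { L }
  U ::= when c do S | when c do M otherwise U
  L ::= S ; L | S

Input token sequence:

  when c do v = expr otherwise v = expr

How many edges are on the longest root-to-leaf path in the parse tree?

[S [M when c do [M v = expr] otherwise [M v = expr]]]

3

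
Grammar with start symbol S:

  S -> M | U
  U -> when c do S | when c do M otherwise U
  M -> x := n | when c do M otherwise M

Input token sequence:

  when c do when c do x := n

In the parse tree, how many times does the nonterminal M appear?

1

[S [U when c do [S [U when c do [S [M x := n]]]]]]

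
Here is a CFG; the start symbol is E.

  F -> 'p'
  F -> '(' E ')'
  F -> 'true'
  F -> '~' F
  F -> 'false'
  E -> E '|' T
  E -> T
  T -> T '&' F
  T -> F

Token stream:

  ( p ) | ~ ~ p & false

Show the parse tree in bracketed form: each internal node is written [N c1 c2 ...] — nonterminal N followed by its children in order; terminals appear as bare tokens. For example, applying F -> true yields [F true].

E
E | T
T | T
F | T
( E ) | T
( T ) | T
( F ) | T
( p ) | T
( p ) | T & F
( p ) | F & F
( p ) | ~ F & F
( p ) | ~ ~ F & F
( p ) | ~ ~ p & F
( p ) | ~ ~ p & false

[E [E [T [F ( [E [T [F p]]] )]]] | [T [T [F ~ [F ~ [F p]]]] & [F false]]]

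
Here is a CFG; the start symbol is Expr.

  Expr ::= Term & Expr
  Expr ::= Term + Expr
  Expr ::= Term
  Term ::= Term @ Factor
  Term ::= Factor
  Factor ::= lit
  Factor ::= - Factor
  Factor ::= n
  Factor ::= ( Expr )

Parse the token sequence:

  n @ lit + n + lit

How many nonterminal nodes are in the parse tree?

[Expr [Term [Term [Factor n]] @ [Factor lit]] + [Expr [Term [Factor n]] + [Expr [Term [Factor lit]]]]]

11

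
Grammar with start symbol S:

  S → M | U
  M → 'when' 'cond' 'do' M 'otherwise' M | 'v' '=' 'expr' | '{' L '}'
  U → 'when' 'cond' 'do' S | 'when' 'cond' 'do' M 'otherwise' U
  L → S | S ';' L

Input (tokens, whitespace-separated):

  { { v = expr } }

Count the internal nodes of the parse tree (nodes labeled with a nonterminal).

8

[S [M { [L [S [M { [L [S [M v = expr]]] }]]] }]]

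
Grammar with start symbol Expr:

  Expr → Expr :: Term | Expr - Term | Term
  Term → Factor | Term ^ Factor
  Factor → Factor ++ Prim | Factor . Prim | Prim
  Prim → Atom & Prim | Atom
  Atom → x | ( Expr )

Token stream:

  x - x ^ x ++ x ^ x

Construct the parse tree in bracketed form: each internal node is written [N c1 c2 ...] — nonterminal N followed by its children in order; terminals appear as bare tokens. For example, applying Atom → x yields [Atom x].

[Expr [Expr [Term [Factor [Prim [Atom x]]]]] - [Term [Term [Term [Factor [Prim [Atom x]]]] ^ [Factor [Factor [Prim [Atom x]]] ++ [Prim [Atom x]]]] ^ [Factor [Prim [Atom x]]]]]

Expr
Expr - Term
Term - Term
Factor - Term
Prim - Term
Atom - Term
x - Term
x - Term ^ Factor
x - Term ^ Factor ^ Factor
x - Factor ^ Factor ^ Factor
x - Prim ^ Factor ^ Factor
x - Atom ^ Factor ^ Factor
x - x ^ Factor ^ Factor
x - x ^ Factor ++ Prim ^ Factor
x - x ^ Prim ++ Prim ^ Factor
x - x ^ Atom ++ Prim ^ Factor
x - x ^ x ++ Prim ^ Factor
x - x ^ x ++ Atom ^ Factor
x - x ^ x ++ x ^ Factor
x - x ^ x ++ x ^ Prim
x - x ^ x ++ x ^ Atom
x - x ^ x ++ x ^ x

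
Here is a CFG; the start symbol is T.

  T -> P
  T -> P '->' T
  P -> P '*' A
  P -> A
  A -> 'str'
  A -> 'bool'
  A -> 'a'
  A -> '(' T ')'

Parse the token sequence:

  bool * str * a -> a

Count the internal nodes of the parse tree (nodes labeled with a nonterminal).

[T [P [P [P [A bool]] * [A str]] * [A a]] -> [T [P [A a]]]]

10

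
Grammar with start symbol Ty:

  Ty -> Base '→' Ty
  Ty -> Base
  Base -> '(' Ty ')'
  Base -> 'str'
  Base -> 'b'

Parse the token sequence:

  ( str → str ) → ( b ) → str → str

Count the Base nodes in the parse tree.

7

[Ty [Base ( [Ty [Base str] → [Ty [Base str]]] )] → [Ty [Base ( [Ty [Base b]] )] → [Ty [Base str] → [Ty [Base str]]]]]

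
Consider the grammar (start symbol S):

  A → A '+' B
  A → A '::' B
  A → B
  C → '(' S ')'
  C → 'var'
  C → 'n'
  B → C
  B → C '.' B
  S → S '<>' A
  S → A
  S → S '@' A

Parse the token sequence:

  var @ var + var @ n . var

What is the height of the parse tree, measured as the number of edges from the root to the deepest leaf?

6

[S [S [S [A [B [C var]]]] @ [A [A [B [C var]]] + [B [C var]]]] @ [A [B [C n] . [B [C var]]]]]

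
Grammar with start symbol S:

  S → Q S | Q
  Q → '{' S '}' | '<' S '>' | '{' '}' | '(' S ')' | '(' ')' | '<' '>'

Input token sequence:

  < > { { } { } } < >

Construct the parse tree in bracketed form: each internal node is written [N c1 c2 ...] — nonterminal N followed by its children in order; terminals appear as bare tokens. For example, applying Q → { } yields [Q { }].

[S [Q < >] [S [Q { [S [Q { }] [S [Q { }]]] }] [S [Q < >]]]]

S
Q S
< > S
< > Q S
< > { S } S
< > { Q S } S
< > { { } S } S
< > { { } Q } S
< > { { } { } } S
< > { { } { } } Q
< > { { } { } } < >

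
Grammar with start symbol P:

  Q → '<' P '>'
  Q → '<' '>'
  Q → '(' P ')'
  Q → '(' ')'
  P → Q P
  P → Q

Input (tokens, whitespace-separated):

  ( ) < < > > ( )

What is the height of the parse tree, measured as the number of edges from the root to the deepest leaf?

[P [Q ( )] [P [Q < [P [Q < >]] >] [P [Q ( )]]]]

5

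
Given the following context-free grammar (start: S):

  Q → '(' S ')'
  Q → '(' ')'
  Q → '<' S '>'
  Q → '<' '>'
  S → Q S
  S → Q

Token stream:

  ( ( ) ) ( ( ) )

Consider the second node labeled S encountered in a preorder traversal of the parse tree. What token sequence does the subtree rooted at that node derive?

[S [Q ( [S [Q ( )]] )] [S [Q ( [S [Q ( )]] )]]]

( )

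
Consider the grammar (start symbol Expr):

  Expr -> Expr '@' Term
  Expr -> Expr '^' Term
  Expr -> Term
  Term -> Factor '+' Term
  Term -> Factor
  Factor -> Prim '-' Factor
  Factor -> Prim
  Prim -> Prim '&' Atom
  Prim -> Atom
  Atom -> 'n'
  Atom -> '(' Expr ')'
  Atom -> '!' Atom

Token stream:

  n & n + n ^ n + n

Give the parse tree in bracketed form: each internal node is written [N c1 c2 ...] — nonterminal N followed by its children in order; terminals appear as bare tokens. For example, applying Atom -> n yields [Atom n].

Expr
Expr ^ Term
Term ^ Term
Factor + Term ^ Term
Prim + Term ^ Term
Prim & Atom + Term ^ Term
Atom & Atom + Term ^ Term
n & Atom + Term ^ Term
n & n + Term ^ Term
n & n + Factor ^ Term
n & n + Prim ^ Term
n & n + Atom ^ Term
n & n + n ^ Term
n & n + n ^ Factor + Term
n & n + n ^ Prim + Term
n & n + n ^ Atom + Term
n & n + n ^ n + Term
n & n + n ^ n + Factor
n & n + n ^ n + Prim
n & n + n ^ n + Atom
n & n + n ^ n + n

[Expr [Expr [Term [Factor [Prim [Prim [Atom n]] & [Atom n]]] + [Term [Factor [Prim [Atom n]]]]]] ^ [Term [Factor [Prim [Atom n]]] + [Term [Factor [Prim [Atom n]]]]]]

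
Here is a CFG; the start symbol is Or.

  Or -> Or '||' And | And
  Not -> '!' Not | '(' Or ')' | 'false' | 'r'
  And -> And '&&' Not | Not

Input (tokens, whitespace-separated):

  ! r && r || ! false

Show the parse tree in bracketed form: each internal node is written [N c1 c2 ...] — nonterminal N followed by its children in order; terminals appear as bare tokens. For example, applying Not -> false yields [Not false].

Or
Or || And
And || And
And && Not || And
Not && Not || And
! Not && Not || And
! r && Not || And
! r && r || And
! r && r || Not
! r && r || ! Not
! r && r || ! false

[Or [Or [And [And [Not ! [Not r]]] && [Not r]]] || [And [Not ! [Not false]]]]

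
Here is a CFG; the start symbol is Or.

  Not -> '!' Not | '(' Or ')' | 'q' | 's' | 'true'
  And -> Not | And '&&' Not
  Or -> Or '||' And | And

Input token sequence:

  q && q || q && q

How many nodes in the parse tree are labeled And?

4

[Or [Or [And [And [Not q]] && [Not q]]] || [And [And [Not q]] && [Not q]]]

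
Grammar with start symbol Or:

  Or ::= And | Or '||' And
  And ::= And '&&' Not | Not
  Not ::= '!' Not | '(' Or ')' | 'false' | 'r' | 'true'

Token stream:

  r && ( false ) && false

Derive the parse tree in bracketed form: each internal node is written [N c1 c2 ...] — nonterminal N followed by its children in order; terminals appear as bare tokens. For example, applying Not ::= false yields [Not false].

Or
And
And && Not
And && Not && Not
Not && Not && Not
r && Not && Not
r && ( Or ) && Not
r && ( And ) && Not
r && ( Not ) && Not
r && ( false ) && Not
r && ( false ) && false

[Or [And [And [And [Not r]] && [Not ( [Or [And [Not false]]] )]] && [Not false]]]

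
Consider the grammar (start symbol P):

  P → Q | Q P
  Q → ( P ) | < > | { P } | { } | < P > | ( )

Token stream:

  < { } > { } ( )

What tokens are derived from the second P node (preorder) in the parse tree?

{ }

[P [Q < [P [Q { }]] >] [P [Q { }] [P [Q ( )]]]]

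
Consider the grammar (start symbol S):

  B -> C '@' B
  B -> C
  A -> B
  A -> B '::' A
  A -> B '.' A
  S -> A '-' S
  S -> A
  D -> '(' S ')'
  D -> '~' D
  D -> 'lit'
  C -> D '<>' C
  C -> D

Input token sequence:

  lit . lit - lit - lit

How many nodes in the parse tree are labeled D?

[S [A [B [C [D lit]]] . [A [B [C [D lit]]]]] - [S [A [B [C [D lit]]]] - [S [A [B [C [D lit]]]]]]]

4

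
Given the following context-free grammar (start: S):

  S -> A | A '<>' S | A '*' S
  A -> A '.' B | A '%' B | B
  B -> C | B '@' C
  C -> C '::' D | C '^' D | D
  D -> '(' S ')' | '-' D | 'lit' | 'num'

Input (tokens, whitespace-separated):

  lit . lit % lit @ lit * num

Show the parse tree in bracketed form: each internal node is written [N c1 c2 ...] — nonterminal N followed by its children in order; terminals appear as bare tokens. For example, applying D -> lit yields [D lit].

S
A * S
A % B * S
A . B % B * S
B . B % B * S
C . B % B * S
D . B % B * S
lit . B % B * S
lit . C % B * S
lit . D % B * S
lit . lit % B * S
lit . lit % B @ C * S
lit . lit % C @ C * S
lit . lit % D @ C * S
lit . lit % lit @ C * S
lit . lit % lit @ D * S
lit . lit % lit @ lit * S
lit . lit % lit @ lit * A
lit . lit % lit @ lit * B
lit . lit % lit @ lit * C
lit . lit % lit @ lit * D
lit . lit % lit @ lit * num

[S [A [A [A [B [C [D lit]]]] . [B [C [D lit]]]] % [B [B [C [D lit]]] @ [C [D lit]]]] * [S [A [B [C [D num]]]]]]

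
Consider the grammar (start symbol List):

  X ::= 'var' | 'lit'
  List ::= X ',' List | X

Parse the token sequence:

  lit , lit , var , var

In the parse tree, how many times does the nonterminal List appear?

[List [X lit] , [List [X lit] , [List [X var] , [List [X var]]]]]

4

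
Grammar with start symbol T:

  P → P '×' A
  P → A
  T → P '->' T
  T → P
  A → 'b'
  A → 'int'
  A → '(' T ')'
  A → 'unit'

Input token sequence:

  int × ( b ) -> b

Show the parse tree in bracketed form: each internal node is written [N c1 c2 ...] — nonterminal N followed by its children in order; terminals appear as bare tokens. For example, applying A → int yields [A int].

T
P -> T
P × A -> T
A × A -> T
int × A -> T
int × ( T ) -> T
int × ( P ) -> T
int × ( A ) -> T
int × ( b ) -> T
int × ( b ) -> P
int × ( b ) -> A
int × ( b ) -> b

[T [P [P [A int]] × [A ( [T [P [A b]]] )]] -> [T [P [A b]]]]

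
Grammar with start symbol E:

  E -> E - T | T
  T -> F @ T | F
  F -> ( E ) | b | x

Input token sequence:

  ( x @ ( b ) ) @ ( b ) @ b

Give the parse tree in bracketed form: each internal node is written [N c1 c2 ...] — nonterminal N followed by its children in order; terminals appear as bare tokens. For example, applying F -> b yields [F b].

[E [T [F ( [E [T [F x] @ [T [F ( [E [T [F b]]] )]]]] )] @ [T [F ( [E [T [F b]]] )] @ [T [F b]]]]]

E
T
F @ T
( E ) @ T
( T ) @ T
( F @ T ) @ T
( x @ T ) @ T
( x @ F ) @ T
( x @ ( E ) ) @ T
( x @ ( T ) ) @ T
( x @ ( F ) ) @ T
( x @ ( b ) ) @ T
( x @ ( b ) ) @ F @ T
( x @ ( b ) ) @ ( E ) @ T
( x @ ( b ) ) @ ( T ) @ T
( x @ ( b ) ) @ ( F ) @ T
( x @ ( b ) ) @ ( b ) @ T
( x @ ( b ) ) @ ( b ) @ F
( x @ ( b ) ) @ ( b ) @ b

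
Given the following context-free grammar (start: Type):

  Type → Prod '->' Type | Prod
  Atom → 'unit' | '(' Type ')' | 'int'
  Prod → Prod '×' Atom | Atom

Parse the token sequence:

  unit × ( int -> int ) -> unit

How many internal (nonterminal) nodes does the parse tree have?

14

[Type [Prod [Prod [Atom unit]] × [Atom ( [Type [Prod [Atom int]] -> [Type [Prod [Atom int]]]] )]] -> [Type [Prod [Atom unit]]]]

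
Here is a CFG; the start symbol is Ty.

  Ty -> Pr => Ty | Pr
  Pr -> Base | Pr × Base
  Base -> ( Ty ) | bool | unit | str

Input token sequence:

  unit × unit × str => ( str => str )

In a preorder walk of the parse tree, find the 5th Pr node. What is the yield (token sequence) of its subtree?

[Ty [Pr [Pr [Pr [Base unit]] × [Base unit]] × [Base str]] => [Ty [Pr [Base ( [Ty [Pr [Base str]] => [Ty [Pr [Base str]]]] )]]]]

str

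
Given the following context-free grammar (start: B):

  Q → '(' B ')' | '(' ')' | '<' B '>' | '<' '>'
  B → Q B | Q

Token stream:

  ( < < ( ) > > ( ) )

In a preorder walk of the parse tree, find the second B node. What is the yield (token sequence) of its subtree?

< < ( ) > > ( )

[B [Q ( [B [Q < [B [Q < [B [Q ( )]] >]] >] [B [Q ( )]]] )]]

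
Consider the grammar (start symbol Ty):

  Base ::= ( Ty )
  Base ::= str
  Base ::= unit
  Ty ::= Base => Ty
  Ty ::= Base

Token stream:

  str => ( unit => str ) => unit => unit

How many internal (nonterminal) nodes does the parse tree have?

12

[Ty [Base str] => [Ty [Base ( [Ty [Base unit] => [Ty [Base str]]] )] => [Ty [Base unit] => [Ty [Base unit]]]]]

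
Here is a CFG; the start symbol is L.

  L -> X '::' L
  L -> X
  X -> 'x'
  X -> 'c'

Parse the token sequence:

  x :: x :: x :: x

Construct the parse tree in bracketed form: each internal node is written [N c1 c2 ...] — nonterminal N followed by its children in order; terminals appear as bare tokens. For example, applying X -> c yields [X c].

[L [X x] :: [L [X x] :: [L [X x] :: [L [X x]]]]]

L
X :: L
x :: L
x :: X :: L
x :: x :: L
x :: x :: X :: L
x :: x :: x :: L
x :: x :: x :: X
x :: x :: x :: x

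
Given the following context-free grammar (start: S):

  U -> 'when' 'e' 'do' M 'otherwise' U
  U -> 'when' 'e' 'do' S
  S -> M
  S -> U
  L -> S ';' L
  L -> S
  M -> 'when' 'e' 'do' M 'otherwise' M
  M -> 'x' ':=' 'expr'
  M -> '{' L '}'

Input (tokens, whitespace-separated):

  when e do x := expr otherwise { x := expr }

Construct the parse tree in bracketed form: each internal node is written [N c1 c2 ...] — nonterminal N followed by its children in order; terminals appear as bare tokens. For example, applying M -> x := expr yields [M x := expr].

[S [M when e do [M x := expr] otherwise [M { [L [S [M x := expr]]] }]]]

S
M
when e do M otherwise M
when e do x := expr otherwise M
when e do x := expr otherwise { L }
when e do x := expr otherwise { S }
when e do x := expr otherwise { M }
when e do x := expr otherwise { x := expr }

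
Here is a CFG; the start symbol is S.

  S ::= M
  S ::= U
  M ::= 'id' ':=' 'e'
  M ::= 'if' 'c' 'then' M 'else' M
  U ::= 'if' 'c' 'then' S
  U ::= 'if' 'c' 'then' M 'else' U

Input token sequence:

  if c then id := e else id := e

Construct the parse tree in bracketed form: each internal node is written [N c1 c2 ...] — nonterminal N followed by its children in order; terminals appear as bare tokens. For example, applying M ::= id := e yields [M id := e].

S
M
if c then M else M
if c then id := e else M
if c then id := e else id := e

[S [M if c then [M id := e] else [M id := e]]]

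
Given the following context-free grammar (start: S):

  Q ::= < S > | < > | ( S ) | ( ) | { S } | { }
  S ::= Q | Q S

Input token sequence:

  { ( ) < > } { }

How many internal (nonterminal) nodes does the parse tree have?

[S [Q { [S [Q ( )] [S [Q < >]]] }] [S [Q { }]]]

8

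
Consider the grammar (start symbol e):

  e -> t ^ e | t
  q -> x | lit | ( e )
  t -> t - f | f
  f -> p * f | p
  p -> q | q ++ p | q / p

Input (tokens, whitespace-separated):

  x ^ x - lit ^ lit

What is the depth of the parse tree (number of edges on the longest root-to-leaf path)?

7

[e [t [f [p [q x]]]] ^ [e [t [t [f [p [q x]]]] - [f [p [q lit]]]] ^ [e [t [f [p [q lit]]]]]]]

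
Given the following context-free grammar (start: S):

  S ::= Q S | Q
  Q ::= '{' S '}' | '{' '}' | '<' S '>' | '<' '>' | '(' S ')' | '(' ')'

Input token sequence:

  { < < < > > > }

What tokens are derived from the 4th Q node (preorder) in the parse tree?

[S [Q { [S [Q < [S [Q < [S [Q < >]] >]] >]] }]]

< >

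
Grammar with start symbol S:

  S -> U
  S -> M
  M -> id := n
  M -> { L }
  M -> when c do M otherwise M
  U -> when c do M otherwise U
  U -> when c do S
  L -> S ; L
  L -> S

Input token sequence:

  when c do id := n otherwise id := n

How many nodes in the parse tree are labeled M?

3

[S [M when c do [M id := n] otherwise [M id := n]]]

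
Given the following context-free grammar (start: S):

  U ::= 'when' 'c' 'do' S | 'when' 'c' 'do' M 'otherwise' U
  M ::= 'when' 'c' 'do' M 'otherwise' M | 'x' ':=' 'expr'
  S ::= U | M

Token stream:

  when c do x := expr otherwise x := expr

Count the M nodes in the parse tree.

3

[S [M when c do [M x := expr] otherwise [M x := expr]]]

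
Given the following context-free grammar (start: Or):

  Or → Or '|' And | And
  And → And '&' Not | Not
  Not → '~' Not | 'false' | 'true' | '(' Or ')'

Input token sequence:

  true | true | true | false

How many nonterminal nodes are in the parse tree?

[Or [Or [Or [Or [And [Not true]]] | [And [Not true]]] | [And [Not true]]] | [And [Not false]]]

12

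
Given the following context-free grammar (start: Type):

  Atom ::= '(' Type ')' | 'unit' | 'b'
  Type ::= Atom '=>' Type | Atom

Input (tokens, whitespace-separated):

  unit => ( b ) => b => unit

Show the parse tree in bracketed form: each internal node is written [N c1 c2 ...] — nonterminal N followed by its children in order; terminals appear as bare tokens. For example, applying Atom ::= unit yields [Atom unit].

[Type [Atom unit] => [Type [Atom ( [Type [Atom b]] )] => [Type [Atom b] => [Type [Atom unit]]]]]

Type
Atom => Type
unit => Type
unit => Atom => Type
unit => ( Type ) => Type
unit => ( Atom ) => Type
unit => ( b ) => Type
unit => ( b ) => Atom => Type
unit => ( b ) => b => Type
unit => ( b ) => b => Atom
unit => ( b ) => b => unit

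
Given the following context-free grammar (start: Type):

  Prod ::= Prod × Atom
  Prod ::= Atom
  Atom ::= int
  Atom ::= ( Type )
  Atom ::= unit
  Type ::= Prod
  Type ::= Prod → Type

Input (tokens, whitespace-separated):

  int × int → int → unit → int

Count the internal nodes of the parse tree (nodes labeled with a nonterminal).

[Type [Prod [Prod [Atom int]] × [Atom int]] → [Type [Prod [Atom int]] → [Type [Prod [Atom unit]] → [Type [Prod [Atom int]]]]]]

14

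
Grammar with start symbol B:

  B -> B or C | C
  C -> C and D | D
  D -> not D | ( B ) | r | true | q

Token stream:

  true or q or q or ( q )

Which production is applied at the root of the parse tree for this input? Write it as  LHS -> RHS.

B -> B or C

[B [B [B [B [C [D true]]] or [C [D q]]] or [C [D q]]] or [C [D ( [B [C [D q]]] )]]]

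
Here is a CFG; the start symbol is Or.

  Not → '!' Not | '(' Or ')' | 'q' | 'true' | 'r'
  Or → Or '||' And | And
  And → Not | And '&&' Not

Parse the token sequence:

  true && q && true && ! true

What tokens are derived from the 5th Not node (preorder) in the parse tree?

[Or [And [And [And [And [Not true]] && [Not q]] && [Not true]] && [Not ! [Not true]]]]

true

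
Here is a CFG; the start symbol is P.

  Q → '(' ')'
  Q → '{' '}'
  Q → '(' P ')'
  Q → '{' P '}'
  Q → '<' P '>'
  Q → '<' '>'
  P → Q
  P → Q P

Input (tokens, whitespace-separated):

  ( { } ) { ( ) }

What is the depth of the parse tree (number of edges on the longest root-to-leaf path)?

5

[P [Q ( [P [Q { }]] )] [P [Q { [P [Q ( )]] }]]]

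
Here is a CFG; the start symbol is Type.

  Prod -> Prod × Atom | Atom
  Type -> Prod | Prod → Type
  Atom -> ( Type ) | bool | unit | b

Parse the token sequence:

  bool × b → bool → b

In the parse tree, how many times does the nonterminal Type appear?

[Type [Prod [Prod [Atom bool]] × [Atom b]] → [Type [Prod [Atom bool]] → [Type [Prod [Atom b]]]]]

3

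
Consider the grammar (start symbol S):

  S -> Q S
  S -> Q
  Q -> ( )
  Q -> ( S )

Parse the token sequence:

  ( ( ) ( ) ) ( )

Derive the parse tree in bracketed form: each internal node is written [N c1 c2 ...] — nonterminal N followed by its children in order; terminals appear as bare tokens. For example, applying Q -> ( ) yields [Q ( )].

[S [Q ( [S [Q ( )] [S [Q ( )]]] )] [S [Q ( )]]]

S
Q S
( S ) S
( Q S ) S
( ( ) S ) S
( ( ) Q ) S
( ( ) ( ) ) S
( ( ) ( ) ) Q
( ( ) ( ) ) ( )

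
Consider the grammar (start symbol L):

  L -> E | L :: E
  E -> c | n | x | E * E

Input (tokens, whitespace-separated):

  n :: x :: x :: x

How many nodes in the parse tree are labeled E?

[L [L [L [L [E n]] :: [E x]] :: [E x]] :: [E x]]

4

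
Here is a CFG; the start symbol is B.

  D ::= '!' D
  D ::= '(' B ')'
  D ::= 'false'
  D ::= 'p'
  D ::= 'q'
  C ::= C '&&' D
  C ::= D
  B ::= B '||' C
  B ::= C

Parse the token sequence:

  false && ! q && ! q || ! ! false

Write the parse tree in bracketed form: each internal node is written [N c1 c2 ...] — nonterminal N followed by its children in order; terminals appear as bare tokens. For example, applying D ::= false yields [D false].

B
B || C
C || C
C && D || C
C && D && D || C
D && D && D || C
false && D && D || C
false && ! D && D || C
false && ! q && D || C
false && ! q && ! D || C
false && ! q && ! q || C
false && ! q && ! q || D
false && ! q && ! q || ! D
false && ! q && ! q || ! ! D
false && ! q && ! q || ! ! false

[B [B [C [C [C [D false]] && [D ! [D q]]] && [D ! [D q]]]] || [C [D ! [D ! [D false]]]]]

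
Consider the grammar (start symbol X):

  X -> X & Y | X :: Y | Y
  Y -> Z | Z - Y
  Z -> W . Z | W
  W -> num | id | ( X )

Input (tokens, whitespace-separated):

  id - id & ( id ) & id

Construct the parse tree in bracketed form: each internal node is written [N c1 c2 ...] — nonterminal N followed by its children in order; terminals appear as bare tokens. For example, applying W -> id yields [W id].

X
X & Y
X & Y & Y
Y & Y & Y
Z - Y & Y & Y
W - Y & Y & Y
id - Y & Y & Y
id - Z & Y & Y
id - W & Y & Y
id - id & Y & Y
id - id & Z & Y
id - id & W & Y
id - id & ( X ) & Y
id - id & ( Y ) & Y
id - id & ( Z ) & Y
id - id & ( W ) & Y
id - id & ( id ) & Y
id - id & ( id ) & Z
id - id & ( id ) & W
id - id & ( id ) & id

[X [X [X [Y [Z [W id]] - [Y [Z [W id]]]]] & [Y [Z [W ( [X [Y [Z [W id]]]] )]]]] & [Y [Z [W id]]]]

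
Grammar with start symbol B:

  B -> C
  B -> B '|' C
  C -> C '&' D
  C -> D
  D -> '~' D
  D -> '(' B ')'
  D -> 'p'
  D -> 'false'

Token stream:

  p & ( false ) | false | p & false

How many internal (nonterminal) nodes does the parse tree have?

16

[B [B [B [C [C [D p]] & [D ( [B [C [D false]]] )]]] | [C [D false]]] | [C [C [D p]] & [D false]]]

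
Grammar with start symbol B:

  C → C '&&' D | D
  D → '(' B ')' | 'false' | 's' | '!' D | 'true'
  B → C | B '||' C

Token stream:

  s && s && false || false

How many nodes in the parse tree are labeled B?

[B [B [C [C [C [D s]] && [D s]] && [D false]]] || [C [D false]]]

2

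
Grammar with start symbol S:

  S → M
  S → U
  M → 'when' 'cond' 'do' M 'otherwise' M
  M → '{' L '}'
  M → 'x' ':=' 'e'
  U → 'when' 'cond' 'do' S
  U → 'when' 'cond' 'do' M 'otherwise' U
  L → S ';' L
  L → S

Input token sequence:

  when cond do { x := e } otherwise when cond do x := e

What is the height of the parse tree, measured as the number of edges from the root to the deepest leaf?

[S [U when cond do [M { [L [S [M x := e]]] }] otherwise [U when cond do [S [M x := e]]]]]

6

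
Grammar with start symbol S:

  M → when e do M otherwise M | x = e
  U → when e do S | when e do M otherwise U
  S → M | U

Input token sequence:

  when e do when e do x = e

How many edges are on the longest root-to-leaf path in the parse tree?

[S [U when e do [S [U when e do [S [M x = e]]]]]]

6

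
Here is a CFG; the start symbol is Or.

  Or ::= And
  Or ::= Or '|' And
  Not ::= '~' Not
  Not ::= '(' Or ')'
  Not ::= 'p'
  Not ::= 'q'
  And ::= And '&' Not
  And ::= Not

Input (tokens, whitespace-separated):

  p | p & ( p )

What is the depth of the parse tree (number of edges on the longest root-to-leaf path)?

6

[Or [Or [And [Not p]]] | [And [And [Not p]] & [Not ( [Or [And [Not p]]] )]]]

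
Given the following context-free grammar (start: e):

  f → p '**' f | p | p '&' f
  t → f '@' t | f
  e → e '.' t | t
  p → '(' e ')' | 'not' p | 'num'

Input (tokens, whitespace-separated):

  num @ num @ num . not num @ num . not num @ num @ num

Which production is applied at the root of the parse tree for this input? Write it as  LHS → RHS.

[e [e [e [t [f [p num]] @ [t [f [p num]] @ [t [f [p num]]]]]] . [t [f [p not [p num]]] @ [t [f [p num]]]]] . [t [f [p not [p num]]] @ [t [f [p num]] @ [t [f [p num]]]]]]

e → e '.' t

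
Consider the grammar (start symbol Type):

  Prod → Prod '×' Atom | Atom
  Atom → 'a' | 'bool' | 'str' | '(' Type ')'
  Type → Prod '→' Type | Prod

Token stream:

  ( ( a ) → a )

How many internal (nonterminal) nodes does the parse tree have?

12

[Type [Prod [Atom ( [Type [Prod [Atom ( [Type [Prod [Atom a]]] )]] → [Type [Prod [Atom a]]]] )]]]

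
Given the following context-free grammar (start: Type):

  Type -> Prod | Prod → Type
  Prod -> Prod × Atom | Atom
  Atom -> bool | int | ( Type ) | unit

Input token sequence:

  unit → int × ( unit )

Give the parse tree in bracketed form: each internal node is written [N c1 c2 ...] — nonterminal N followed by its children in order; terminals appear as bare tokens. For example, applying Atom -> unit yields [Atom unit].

Type
Prod → Type
Atom → Type
unit → Type
unit → Prod
unit → Prod × Atom
unit → Atom × Atom
unit → int × Atom
unit → int × ( Type )
unit → int × ( Prod )
unit → int × ( Atom )
unit → int × ( unit )

[Type [Prod [Atom unit]] → [Type [Prod [Prod [Atom int]] × [Atom ( [Type [Prod [Atom unit]]] )]]]]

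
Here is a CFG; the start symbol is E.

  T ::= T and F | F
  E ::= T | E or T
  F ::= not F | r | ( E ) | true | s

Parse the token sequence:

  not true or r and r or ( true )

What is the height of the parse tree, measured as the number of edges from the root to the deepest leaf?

6

[E [E [E [T [F not [F true]]]] or [T [T [F r]] and [F r]]] or [T [F ( [E [T [F true]]] )]]]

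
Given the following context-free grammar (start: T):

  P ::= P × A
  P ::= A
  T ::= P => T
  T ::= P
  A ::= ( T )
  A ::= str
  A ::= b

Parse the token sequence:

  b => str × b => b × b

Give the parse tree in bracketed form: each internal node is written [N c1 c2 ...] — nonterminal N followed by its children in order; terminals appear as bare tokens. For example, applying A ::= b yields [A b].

[T [P [A b]] => [T [P [P [A str]] × [A b]] => [T [P [P [A b]] × [A b]]]]]

T
P => T
A => T
b => T
b => P => T
b => P × A => T
b => A × A => T
b => str × A => T
b => str × b => T
b => str × b => P
b => str × b => P × A
b => str × b => A × A
b => str × b => b × A
b => str × b => b × b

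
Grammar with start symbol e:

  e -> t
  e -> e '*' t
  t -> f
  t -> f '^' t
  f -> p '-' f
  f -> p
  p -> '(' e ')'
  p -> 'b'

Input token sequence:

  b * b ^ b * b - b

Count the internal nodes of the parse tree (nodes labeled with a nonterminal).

17

[e [e [e [t [f [p b]]]] * [t [f [p b]] ^ [t [f [p b]]]]] * [t [f [p b] - [f [p b]]]]]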